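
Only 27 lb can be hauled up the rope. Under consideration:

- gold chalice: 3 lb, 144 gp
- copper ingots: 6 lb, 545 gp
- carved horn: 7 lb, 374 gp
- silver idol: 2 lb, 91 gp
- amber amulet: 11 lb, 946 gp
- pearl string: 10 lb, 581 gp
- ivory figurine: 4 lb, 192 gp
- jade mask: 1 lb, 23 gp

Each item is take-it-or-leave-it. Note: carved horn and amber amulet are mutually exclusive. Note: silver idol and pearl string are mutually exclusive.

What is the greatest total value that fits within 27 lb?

2072

Copper ingots + amber amulet + pearl string uses 27 of the 27 lb and totals 2072.
Runner-up gold chalice + copper ingots + silver idol + amber amulet + ivory figurine + jade mask tops out at 1941.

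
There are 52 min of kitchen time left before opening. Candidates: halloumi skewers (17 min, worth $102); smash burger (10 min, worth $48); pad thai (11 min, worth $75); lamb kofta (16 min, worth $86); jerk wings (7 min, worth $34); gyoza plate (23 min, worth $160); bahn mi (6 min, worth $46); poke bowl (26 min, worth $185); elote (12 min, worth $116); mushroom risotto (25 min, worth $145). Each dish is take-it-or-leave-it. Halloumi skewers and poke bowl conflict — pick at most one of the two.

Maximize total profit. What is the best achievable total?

A density-first pass picks jerk wings + bahn mi + poke bowl + elote — 381 at 51 min.
Replace jerk wings and poke bowl with pad thai + gyoza plate: the trade gains 16 net, giving 397 at 52 min.
Every other selection either busts 52 min or breaks a pairing rule or fails to beat 397.

397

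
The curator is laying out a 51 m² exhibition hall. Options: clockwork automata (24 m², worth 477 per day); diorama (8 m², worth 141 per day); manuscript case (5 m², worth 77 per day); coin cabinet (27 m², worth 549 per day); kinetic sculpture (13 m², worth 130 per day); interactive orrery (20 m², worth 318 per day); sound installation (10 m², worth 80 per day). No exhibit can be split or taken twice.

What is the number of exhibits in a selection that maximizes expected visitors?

Optimal total is 1026.
One optimal bundle: clockwork automata + coin cabinet (51 m²).
All optima have 2 exhibits.

2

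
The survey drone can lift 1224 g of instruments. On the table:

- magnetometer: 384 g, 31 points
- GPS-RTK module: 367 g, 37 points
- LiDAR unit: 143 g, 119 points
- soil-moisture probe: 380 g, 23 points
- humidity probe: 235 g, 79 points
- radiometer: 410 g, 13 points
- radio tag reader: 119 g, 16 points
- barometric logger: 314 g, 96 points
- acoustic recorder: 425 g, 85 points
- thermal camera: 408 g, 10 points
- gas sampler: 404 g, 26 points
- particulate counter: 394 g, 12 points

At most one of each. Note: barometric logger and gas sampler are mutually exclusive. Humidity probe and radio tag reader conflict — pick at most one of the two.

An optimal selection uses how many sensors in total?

4

Optimal total is 379.
LiDAR unit + humidity probe + barometric logger + acoustic recorder hits 379 at 1117 g.
Every optimal selection uses 4 sensors.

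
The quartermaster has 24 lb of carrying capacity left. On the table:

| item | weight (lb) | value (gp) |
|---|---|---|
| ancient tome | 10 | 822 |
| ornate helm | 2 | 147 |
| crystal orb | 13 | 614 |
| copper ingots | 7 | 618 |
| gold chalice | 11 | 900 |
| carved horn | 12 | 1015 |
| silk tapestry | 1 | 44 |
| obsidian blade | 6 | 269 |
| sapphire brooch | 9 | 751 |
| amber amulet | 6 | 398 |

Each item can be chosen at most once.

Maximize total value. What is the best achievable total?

1984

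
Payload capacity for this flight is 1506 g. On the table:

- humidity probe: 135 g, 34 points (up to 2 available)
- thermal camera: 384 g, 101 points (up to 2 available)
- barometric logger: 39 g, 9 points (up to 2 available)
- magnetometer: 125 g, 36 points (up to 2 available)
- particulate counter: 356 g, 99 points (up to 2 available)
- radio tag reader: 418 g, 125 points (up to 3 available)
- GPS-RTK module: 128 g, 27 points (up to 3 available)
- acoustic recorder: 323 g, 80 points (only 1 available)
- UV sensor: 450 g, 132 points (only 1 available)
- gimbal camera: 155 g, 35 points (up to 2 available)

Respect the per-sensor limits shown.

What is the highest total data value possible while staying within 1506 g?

2×magnetometer + 3×radio tag reader uses 1504 of the 1506 g and totals 447.

447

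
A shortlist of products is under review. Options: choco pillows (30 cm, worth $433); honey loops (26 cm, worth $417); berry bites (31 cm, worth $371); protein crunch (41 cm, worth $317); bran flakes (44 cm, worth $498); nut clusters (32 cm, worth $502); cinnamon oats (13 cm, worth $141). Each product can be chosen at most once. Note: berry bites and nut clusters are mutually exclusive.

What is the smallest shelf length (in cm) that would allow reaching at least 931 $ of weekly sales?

62

Minimise cm subject to total weekly sales ≥ 931.
choco pillows + nut clusters: 935 weekly sales at 62 cm.
Below 62 cm the best achievable stays under 931.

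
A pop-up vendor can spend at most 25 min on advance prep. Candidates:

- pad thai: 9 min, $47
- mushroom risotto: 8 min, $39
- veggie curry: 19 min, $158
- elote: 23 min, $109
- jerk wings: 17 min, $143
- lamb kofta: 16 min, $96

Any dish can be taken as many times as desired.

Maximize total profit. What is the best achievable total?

Density check — jerk wings 8.41, veggie curry 8.32, lamb kofta 6.00 are the best per min.
Taking mushroom risotto + jerk wings: 25 min used, 182 in profit.
Every other selection either busts 25 min or fails to beat 182.

182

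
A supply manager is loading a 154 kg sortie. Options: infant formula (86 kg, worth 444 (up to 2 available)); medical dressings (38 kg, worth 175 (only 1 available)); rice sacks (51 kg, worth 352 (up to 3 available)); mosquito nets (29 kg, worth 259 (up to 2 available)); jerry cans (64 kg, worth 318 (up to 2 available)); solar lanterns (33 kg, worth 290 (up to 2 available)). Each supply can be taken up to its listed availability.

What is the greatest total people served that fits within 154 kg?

The ratio heuristic lands on 2×mosquito nets + 2×solar lanterns (1098) but leaves 30 kg idle.
The 29 kg tied up in mosquito nets is better spent on rice sacks — total rises to 1191 (146 kg).
The spare 8 kg is too small for any remaining supply, and no exchange beats 1191.

1191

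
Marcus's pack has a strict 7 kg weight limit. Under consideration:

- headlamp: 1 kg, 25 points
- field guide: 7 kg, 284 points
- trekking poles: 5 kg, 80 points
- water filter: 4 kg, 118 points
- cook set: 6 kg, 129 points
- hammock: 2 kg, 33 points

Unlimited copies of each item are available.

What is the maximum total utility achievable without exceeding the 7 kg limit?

284

Best packing: field guide — 7 kg, 284 total.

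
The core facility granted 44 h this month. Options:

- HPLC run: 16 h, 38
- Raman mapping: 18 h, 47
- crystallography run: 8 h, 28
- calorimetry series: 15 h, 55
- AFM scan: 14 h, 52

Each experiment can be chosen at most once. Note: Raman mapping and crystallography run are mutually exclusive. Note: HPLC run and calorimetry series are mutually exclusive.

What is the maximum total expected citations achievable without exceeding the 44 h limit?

135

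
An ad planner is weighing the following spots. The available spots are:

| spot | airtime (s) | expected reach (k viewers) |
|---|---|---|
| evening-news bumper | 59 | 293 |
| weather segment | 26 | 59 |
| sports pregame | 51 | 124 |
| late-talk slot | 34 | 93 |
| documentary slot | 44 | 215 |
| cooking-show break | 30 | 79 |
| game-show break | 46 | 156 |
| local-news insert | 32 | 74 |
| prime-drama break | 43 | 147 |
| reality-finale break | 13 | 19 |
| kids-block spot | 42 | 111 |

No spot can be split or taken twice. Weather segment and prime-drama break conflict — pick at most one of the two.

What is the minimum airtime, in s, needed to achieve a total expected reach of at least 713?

175

Need the lightest bundle worth ≥ 713.
Taking evening-news bumper + weather segment + documentary slot + game-show break gives 723 (≥ 713) for 175 s.
Below 175 s the best achievable stays under 713.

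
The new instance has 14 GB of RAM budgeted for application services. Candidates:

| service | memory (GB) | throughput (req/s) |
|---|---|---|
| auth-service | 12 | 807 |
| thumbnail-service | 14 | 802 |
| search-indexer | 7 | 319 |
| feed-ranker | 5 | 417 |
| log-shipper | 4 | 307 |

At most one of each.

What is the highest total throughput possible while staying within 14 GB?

807

Density check — feed-ranker 83.40, log-shipper 76.75, auth-service 67.25 are the best per GB.
Taking the top-ratio services first gives feed-ranker + log-shipper for 724 (9 GB).
The 9 GB tied up in feed-ranker and log-shipper is better spent on auth-service — total rises to 807 (12 GB).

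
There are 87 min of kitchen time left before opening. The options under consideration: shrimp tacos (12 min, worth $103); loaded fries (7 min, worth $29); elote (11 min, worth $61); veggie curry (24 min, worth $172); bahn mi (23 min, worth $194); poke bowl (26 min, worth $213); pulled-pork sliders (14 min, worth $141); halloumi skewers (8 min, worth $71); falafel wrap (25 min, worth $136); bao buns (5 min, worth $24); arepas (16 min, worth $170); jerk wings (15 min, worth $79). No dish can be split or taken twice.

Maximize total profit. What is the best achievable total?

789

Density check — arepas 10.62, pulled-pork sliders 10.07, halloumi skewers 8.88, shrimp tacos 8.58 are the best per min.
The ratio heuristic lands on shrimp tacos + elote + bahn mi + pulled-pork sliders + halloumi skewers + arepas (740) but leaves 3 min idle.
Replace shrimp tacos and elote with poke bowl: the trade gains 49 net, giving 789 at 87 min.
Every other selection either busts 87 min or fails to beat 789.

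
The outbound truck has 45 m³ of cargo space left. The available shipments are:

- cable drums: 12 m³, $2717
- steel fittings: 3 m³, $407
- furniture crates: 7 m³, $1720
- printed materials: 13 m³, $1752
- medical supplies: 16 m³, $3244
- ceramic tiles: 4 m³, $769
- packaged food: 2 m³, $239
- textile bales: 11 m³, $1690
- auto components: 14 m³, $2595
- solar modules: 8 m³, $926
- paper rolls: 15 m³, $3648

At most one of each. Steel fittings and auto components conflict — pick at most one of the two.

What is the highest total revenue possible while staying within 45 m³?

By revenue per m³: furniture crates 245.71, paper rolls 243.20, cable drums 226.42, medical supplies 202.75 lead.
Greedy by ratio would take cable drums + steel fittings + furniture crates + ceramic tiles + packaged food + paper rolls: 43 m³ used, total 9500.
The 14 m³ tied up in steel fittings and furniture crates and ceramic tiles is better spent on medical supplies — total rises to 9848 (45 m³).

9848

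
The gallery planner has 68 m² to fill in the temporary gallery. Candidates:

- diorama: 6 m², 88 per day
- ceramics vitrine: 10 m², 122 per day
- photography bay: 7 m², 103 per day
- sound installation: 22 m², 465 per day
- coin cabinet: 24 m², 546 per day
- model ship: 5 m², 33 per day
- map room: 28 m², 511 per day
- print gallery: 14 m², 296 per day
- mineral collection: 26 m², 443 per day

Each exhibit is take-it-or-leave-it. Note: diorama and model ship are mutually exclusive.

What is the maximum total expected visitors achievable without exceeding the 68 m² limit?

1410

Taking photography bay + sound installation + coin cabinet + print gallery: 67 m² used, 1410 in expected visitors.
The spare 1 m² is too small for any remaining exhibit, and no feasible exchange beats 1410.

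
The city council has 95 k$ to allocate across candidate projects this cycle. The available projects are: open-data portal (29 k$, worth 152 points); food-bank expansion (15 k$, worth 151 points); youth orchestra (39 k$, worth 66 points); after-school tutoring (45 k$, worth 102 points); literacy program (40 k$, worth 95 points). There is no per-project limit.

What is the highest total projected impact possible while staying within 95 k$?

906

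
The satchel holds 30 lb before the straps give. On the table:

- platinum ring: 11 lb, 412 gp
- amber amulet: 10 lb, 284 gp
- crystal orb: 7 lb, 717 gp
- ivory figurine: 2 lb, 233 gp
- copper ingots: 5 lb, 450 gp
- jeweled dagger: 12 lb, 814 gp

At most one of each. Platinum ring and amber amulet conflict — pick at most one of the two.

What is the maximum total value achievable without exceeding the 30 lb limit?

Ranking by ratio (value/lb): ivory figurine 116.50, crystal orb 102.43, copper ingots 90.00, jeweled dagger 67.83.
Taking crystal orb + ivory figurine + copper ingots + jeweled dagger: 26 lb used, 2214 in value.
That's the maximum — no feasible swap from here does better than 2214.

2214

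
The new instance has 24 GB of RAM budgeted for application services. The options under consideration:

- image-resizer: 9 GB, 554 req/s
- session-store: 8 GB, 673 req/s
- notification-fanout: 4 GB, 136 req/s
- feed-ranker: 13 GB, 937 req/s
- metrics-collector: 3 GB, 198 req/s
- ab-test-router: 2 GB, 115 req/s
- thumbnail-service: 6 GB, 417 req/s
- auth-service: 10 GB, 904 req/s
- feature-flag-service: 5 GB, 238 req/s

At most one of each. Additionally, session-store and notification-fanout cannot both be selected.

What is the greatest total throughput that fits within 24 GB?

Best packing: session-store + thumbnail-service + auth-service — 24 GB, 1994 total.
Next best is session-store + metrics-collector + ab-test-router + auth-service at 1890 (23 GB) — short by 104.

1994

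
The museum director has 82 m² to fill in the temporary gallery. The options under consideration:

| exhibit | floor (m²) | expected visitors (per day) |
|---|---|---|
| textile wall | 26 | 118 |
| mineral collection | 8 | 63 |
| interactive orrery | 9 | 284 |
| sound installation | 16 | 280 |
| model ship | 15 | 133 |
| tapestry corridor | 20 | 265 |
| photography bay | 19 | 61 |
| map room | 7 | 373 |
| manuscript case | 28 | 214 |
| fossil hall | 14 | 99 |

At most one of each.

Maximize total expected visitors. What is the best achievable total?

1434

Taking the top-ratio exhibits first gives mineral collection + interactive orrery + sound installation + model ship + tapestry corridor + map room for 1398 (75 m²).
Dropping mineral collection frees 8 m²; slotting in fossil hall (14 m²) lifts the total to 1434 at 81 m².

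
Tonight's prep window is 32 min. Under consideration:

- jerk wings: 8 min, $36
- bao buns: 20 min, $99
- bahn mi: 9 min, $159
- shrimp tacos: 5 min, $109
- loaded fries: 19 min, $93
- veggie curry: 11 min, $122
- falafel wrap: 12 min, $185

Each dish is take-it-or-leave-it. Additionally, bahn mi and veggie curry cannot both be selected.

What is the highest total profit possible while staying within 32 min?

453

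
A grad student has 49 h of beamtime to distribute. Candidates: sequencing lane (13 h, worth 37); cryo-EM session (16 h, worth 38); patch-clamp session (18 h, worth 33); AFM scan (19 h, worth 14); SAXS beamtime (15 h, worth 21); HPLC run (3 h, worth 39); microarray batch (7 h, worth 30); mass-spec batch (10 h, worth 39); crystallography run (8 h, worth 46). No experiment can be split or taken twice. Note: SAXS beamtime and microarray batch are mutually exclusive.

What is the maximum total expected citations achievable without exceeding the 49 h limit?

192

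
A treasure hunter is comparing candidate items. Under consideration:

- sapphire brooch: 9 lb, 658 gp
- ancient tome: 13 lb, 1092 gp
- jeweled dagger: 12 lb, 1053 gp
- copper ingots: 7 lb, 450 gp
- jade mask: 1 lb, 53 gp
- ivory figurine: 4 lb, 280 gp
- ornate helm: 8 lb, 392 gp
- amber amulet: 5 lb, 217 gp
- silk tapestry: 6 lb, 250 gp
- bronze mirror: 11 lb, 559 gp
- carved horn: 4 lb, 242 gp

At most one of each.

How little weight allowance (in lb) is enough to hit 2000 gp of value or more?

25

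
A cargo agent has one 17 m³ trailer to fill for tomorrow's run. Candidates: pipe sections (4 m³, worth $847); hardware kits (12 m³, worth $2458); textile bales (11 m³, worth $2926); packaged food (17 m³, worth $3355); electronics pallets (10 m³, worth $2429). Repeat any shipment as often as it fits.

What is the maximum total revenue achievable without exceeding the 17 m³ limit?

The ratio ordering already packs tightly: pipe sections + textile bales, 15 m³, 3773.
No other feasible combination exceeds 3773.

3773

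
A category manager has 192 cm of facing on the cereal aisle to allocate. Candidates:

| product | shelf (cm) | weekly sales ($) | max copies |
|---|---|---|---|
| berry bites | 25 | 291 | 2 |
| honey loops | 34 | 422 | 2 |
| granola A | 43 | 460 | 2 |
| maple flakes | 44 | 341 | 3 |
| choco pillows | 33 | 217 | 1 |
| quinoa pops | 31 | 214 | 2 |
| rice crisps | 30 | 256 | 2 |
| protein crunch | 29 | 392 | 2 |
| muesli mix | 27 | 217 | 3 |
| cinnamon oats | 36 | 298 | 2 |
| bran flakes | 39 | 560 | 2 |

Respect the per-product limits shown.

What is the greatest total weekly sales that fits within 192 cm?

2516

Filling by ratio: honey loops + 2×protein crunch + 2×bran flakes for 2326, with 22 cm left unused.
The 29 cm tied up in protein crunch is better spent on 2×berry bites — total rises to 2516 (191 cm).
That's the maximum — no swap from here does better than 2516.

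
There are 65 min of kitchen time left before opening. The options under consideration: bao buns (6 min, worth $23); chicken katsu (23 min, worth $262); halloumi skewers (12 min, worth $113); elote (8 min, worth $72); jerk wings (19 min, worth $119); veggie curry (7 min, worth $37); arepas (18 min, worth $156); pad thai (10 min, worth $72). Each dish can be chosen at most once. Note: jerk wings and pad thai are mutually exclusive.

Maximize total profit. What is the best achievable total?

603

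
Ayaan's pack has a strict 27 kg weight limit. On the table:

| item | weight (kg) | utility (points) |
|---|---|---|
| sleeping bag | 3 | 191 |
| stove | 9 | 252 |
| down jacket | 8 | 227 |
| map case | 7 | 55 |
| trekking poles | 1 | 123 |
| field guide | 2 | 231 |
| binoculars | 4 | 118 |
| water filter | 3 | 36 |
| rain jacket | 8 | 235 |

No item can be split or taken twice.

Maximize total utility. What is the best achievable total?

1150

Filling by ratio: sleeping bag + down jacket + trekking poles + field guide + binoculars + rain jacket for 1125, with 1 kg left unused.
Replace down jacket with stove: the trade gains 25 net, giving 1150 at 27 kg.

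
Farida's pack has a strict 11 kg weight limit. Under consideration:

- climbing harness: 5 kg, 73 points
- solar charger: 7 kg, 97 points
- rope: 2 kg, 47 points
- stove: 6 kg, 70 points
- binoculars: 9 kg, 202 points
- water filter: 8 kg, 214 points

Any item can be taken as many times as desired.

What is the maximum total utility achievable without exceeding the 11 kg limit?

The ratio ordering already packs tightly: rope + water filter, 10 kg, 261.
Nothing else within 11 kg beats 261.

261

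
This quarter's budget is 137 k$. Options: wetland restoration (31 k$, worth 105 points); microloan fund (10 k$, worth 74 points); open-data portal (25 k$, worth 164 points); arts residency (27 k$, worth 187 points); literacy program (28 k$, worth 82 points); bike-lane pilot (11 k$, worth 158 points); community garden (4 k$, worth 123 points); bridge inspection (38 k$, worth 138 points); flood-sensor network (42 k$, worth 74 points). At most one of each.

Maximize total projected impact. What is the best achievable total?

893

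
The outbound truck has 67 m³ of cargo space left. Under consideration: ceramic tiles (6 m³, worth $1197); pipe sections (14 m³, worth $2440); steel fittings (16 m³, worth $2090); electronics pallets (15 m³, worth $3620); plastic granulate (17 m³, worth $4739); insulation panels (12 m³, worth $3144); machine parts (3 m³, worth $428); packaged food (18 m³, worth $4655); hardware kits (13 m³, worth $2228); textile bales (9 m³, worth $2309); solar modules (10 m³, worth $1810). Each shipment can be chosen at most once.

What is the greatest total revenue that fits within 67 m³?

16657

A density-first pass picks ceramic tiles + plastic granulate + insulation panels + machine parts + packaged food + textile bales — 16472 at 65 m³.
The 9 m³ tied up in ceramic tiles and machine parts is better spent on solar modules — total rises to 16657 (66 m³).
The closest alternative, electronics pallets + plastic granulate + insulation panels + machine parts + packaged food, reaches only 16586.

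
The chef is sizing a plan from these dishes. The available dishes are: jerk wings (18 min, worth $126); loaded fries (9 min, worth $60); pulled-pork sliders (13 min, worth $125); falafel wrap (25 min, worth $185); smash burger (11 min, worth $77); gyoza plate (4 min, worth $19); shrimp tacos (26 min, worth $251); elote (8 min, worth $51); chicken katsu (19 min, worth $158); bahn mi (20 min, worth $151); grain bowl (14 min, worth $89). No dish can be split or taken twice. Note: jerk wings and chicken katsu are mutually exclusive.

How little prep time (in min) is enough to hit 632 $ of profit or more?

Minimise min subject to total profit ≥ 632.
Taking pulled-pork sliders + falafel wrap + smash burger + shrimp tacos gives 638 (≥ 632) for 75 min.
Below 75 min the best achievable stays under 632.

75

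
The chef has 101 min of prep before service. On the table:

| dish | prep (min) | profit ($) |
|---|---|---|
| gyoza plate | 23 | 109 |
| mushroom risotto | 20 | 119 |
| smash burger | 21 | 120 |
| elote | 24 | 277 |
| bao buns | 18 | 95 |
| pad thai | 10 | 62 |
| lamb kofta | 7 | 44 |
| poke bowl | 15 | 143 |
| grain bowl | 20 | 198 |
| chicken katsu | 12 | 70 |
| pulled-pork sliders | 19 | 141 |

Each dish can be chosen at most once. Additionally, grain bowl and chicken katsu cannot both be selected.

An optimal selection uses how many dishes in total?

Best achievable profit is 879.
smash burger + elote + poke bowl + grain bowl + pulled-pork sliders hits 879 at 99 min.
Every optimal selection uses 5 dishes.

5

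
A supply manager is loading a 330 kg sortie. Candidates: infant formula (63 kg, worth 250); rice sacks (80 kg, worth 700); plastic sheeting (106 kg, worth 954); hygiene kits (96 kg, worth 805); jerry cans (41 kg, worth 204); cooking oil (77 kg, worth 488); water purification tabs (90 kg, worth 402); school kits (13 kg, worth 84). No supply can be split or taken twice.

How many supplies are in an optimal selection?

4

The maximum people served within 330 kg is 2663.
One optimal bundle: rice sacks + plastic sheeting + hygiene kits + jerry cans (323 kg).
Any selection reaching 2663 contains exactly 4 supplies.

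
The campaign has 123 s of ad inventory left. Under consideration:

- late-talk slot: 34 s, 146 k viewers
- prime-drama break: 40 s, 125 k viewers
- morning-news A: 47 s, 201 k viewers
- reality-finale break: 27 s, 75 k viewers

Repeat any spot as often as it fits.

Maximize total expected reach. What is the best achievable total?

A density-first pass picks 3×late-talk slot — 438 at 102 s.
Dropping late-talk slot frees 34 s; slotting in morning-news A (47 s) lifts the total to 493 at 115 s.
No other feasible combination exceeds 493.

493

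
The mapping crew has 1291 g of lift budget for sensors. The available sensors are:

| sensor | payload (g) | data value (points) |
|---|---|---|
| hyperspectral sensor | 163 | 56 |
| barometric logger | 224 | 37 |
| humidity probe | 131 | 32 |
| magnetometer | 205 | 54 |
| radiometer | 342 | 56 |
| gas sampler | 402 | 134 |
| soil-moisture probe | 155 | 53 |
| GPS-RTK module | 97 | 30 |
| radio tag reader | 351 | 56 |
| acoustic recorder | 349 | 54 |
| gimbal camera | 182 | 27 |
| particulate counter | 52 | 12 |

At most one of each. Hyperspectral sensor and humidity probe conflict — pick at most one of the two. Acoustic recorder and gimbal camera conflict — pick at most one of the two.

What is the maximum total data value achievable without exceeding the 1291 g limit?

Taking hyperspectral sensor + magnetometer + gas sampler + soil-moisture probe + GPS-RTK module + gimbal camera + particulate counter: 1256 g used, 366 in data value.
No other feasible combination exceeds 366.

366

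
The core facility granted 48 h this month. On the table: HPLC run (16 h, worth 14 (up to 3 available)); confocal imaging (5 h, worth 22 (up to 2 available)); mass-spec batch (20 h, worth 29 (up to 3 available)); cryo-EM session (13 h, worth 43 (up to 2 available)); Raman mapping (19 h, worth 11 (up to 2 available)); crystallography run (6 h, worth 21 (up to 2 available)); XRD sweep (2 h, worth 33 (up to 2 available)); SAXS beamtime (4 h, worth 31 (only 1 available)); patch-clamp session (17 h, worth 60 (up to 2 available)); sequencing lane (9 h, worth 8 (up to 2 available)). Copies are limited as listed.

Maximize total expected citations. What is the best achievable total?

244

The ratio heuristic lands on 2×confocal imaging + 2×crystallography run + 2×XRD sweep + SAXS beamtime + patch-clamp session (243) but leaves 1 h idle.
Dropping 2×crystallography run frees 12 h; slotting in cryo-EM session (13 h) lifts the total to 244 at 48 h.
That's the maximum — no swap from here does better than 244.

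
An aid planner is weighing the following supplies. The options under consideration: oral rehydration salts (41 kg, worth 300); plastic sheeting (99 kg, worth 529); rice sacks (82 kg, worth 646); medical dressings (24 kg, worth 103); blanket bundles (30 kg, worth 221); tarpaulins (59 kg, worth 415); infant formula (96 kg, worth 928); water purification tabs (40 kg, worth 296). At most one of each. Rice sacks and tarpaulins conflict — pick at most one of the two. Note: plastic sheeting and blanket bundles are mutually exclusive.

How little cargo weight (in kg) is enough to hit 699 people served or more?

96

Need the lightest bundle worth ≥ 699.
Taking infant formula gives 928 (≥ 699) for 96 kg.
Below 96 kg the best achievable stays under 699.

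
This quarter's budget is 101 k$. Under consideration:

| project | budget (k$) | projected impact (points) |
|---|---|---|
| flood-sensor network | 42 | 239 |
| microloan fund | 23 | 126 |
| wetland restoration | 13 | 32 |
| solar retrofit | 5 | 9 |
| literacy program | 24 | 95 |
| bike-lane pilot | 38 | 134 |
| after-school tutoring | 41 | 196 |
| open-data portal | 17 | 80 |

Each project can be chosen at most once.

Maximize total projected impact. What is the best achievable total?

515

Density check — flood-sensor network 5.69, microloan fund 5.48, after-school tutoring 4.78 are the best per k$.
A density-first pass picks flood-sensor network + microloan fund + wetland restoration + solar retrofit + open-data portal — 486 at 100 k$.
Replace microloan fund and wetland restoration and solar retrofit with after-school tutoring: the trade gains 29 net, giving 515 at 100 k$.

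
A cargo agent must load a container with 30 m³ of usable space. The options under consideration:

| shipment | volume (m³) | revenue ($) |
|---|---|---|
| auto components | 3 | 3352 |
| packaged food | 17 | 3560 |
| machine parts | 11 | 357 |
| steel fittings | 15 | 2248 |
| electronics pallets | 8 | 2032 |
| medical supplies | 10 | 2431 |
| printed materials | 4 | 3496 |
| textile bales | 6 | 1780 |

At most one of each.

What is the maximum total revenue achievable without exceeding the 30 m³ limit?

A density-first pass picks auto components + electronics pallets + printed materials + textile bales — 10660 at 21 m³.
The 8 m³ tied up in electronics pallets is better spent on packaged food — total rises to 12188 (30 m³).

12188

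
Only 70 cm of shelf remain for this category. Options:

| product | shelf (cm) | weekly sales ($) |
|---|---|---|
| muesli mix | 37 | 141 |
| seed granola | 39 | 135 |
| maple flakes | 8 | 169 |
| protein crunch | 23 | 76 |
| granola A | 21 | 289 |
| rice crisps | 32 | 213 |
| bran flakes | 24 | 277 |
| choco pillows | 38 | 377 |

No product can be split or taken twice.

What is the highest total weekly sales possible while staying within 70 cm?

Density check — maple flakes 21.12, granola A 13.76, bran flakes 11.54, choco pillows 9.92 are the best per cm.
Greedy by ratio would take maple flakes + granola A + bran flakes: 53 cm used, total 735.
The 24 cm tied up in bran flakes is better spent on choco pillows — total rises to 835 (67 cm).

835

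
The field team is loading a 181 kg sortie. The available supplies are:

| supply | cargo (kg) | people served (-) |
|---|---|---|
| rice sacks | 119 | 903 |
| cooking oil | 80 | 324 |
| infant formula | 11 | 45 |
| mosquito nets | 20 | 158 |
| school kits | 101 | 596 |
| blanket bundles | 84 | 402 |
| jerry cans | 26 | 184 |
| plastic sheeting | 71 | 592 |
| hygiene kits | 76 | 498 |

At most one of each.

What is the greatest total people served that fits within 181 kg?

1293

By people served per kg: plastic sheeting 8.34, mosquito nets 7.90, rice sacks 7.59, jerry cans 7.08 lead.
Filling by ratio: infant formula + mosquito nets + jerry cans + plastic sheeting for 979, with 53 kg left unused.
Dropping jerry cans frees 26 kg; slotting in hygiene kits (76 kg) lifts the total to 1293 at 178 kg.
An exhaustive check of the 512 subsets confirms 1293.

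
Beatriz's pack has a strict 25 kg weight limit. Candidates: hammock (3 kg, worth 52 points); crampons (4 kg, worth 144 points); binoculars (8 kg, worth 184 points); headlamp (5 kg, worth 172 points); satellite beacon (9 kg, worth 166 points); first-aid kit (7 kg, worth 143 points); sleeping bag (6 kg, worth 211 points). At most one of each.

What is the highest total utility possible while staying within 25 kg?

722

Filling by ratio: crampons + binoculars + headlamp + sleeping bag for 711, with 2 kg left unused.
Dropping binoculars frees 8 kg; slotting in hammock + first-aid kit (10 kg) lifts the total to 722 at 25 kg.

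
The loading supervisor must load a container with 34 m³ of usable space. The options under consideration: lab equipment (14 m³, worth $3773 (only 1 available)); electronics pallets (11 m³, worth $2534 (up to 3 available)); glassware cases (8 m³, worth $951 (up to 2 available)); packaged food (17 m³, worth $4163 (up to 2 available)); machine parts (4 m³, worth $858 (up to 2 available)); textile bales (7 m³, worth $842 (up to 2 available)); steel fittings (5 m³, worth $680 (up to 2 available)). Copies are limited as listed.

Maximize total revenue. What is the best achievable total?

8326

Filling by ratio: lab equipment + packaged food for 7936, with 3 m³ left unused.
The 14 m³ tied up in lab equipment is better spent on packaged food — total rises to 8326 (34 m³).
No other feasible combination exceeds 8326.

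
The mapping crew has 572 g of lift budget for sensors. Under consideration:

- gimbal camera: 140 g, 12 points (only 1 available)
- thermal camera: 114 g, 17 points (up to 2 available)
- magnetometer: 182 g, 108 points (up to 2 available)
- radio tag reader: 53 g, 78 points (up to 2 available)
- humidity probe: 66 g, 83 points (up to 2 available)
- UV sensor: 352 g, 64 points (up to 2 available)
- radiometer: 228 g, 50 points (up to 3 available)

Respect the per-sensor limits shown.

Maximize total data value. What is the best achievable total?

Taking the top-ratio sensors first gives thermal camera + magnetometer + 2×radio tag reader + 2×humidity probe for 447 (534 g).
Replace thermal camera and radio tag reader with magnetometer: the trade gains 13 net, giving 460 at 549 g.
That's the maximum — no swap from here does better than 460.

460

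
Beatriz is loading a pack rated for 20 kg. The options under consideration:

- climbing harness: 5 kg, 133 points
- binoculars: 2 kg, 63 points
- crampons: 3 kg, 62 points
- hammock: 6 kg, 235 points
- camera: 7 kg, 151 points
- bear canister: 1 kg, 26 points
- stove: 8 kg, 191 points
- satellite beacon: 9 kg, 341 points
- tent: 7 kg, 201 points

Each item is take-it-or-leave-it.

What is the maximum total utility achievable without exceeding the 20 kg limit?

Ranking by ratio (utility/kg): hammock 39.17, satellite beacon 37.89, binoculars 31.50, tent 28.71.
Greedy by ratio would take binoculars + hammock + bear canister + satellite beacon: 18 kg used, total 665.
The 3 kg tied up in binoculars and bear canister is better spent on climbing harness — total rises to 709 (20 kg).
No other feasible combination exceeds 709.

709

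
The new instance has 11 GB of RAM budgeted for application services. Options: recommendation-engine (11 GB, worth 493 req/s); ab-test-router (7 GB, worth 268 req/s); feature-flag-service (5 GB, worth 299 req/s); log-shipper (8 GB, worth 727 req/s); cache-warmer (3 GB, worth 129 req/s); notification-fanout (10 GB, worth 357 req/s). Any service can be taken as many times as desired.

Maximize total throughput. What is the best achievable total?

856

The ratio ordering already packs tightly: log-shipper + cache-warmer, 11 GB, 856.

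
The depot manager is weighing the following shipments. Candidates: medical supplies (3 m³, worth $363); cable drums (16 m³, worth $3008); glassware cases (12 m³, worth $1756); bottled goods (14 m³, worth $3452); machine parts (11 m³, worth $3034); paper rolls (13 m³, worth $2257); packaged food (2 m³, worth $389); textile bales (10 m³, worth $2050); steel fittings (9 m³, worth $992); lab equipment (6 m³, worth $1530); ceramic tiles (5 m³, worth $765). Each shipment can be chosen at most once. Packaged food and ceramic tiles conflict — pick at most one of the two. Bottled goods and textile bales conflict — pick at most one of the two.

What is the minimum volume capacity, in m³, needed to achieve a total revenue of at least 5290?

Minimise m³ subject to total revenue ≥ 5290.
bottled goods + packaged food + lab equipment reaches 5371 using 22 m³.
No combination under 22 m³ hits 5290.

22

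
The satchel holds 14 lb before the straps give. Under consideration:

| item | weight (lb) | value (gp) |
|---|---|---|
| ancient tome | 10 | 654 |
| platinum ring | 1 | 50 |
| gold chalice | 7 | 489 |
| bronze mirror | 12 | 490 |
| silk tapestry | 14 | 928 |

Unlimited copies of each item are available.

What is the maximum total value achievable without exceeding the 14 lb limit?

978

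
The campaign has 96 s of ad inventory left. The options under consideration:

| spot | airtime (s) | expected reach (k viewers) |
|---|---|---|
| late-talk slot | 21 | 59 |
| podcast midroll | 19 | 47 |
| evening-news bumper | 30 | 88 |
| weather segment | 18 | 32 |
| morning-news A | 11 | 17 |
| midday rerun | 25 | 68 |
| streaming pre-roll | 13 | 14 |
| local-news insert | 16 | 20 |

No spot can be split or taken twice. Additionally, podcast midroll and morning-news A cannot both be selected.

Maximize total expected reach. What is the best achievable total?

Best packing: late-talk slot + podcast midroll + evening-news bumper + midday rerun — 95 s, 262 total.

262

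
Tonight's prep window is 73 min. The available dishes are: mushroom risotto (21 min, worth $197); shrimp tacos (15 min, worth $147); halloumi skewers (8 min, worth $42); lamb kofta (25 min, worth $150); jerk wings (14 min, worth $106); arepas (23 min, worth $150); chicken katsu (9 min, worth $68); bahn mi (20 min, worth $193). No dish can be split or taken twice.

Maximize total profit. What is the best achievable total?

647

Density check — shrimp tacos 9.80, bahn mi 9.65, mushroom risotto 9.38, jerk wings 7.57 are the best per min.
The ratio heuristic lands on mushroom risotto + shrimp tacos + jerk wings + bahn mi (643) but leaves 3 min idle.
Dropping jerk wings frees 14 min; slotting in halloumi skewers + chicken katsu (17 min) lifts the total to 647 at 73 min.
Every other selection either busts 73 min or fails to beat 647.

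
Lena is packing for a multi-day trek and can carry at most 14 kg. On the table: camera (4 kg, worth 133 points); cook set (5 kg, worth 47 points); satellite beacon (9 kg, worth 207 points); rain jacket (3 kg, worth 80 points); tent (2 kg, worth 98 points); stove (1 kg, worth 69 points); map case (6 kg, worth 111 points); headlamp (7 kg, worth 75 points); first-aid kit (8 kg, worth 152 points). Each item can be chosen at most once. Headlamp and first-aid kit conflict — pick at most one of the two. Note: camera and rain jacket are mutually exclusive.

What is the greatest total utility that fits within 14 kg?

411

Best packing: camera + tent + stove + map case — 13 kg, 411 total.
No other feasible combination exceeds 411.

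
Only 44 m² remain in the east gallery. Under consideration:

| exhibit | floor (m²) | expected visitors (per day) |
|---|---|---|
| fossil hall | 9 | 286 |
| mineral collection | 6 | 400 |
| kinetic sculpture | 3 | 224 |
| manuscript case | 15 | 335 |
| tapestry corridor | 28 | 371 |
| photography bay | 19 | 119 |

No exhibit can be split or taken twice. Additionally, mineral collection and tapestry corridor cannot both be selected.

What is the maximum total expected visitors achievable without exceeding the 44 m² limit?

Best packing: fossil hall + mineral collection + kinetic sculpture + manuscript case — 33 m², 1245 total.
Nothing else feasible within 44 m² beats 1245.

1245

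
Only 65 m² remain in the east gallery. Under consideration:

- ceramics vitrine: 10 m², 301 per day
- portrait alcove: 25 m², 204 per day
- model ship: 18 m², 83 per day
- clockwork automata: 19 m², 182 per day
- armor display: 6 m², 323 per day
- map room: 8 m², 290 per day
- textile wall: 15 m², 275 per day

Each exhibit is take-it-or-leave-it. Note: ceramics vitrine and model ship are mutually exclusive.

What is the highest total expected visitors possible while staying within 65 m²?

1393

Greedy by ratio would take ceramics vitrine + clockwork automata + armor display + map room + textile wall: 58 m² used, total 1371.
Replace clockwork automata with portrait alcove: the trade gains 22 net, giving 1393 at 64 m².
Runner-up ceramics vitrine + clockwork automata + armor display + map room + textile wall tops out at 1371.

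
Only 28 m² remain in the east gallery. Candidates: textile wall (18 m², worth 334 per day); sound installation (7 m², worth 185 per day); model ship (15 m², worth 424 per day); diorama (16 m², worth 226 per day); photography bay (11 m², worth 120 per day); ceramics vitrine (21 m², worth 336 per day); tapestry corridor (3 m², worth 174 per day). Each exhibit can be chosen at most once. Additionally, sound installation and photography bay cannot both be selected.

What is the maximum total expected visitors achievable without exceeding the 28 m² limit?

783

By expected visitors per m²: tapestry corridor 58.00, model ship 28.27, sound installation 26.43 lead.
Taking sound installation + model ship + tapestry corridor: 25 m² used, 783 in expected visitors.
The spare 3 m² is too small for any remaining exhibit, and no feasible exchange beats 783.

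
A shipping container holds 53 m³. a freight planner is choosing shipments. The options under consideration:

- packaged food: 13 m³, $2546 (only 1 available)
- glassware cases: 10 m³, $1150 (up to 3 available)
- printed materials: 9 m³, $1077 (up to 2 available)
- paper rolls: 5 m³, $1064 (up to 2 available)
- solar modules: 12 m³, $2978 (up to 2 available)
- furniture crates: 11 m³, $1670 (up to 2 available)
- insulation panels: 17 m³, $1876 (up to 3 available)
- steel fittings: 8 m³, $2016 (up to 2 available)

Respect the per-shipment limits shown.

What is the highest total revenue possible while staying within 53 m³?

The ratio heuristic lands on 2×paper rolls + 2×solar modules + 2×steel fittings (12116) but leaves 3 m³ idle.
Dropping 2×paper rolls frees 10 m³; slotting in packaged food (13 m³) lifts the total to 12534 at 53 m³.
That's the maximum — no swap from here does better than 12534.

12534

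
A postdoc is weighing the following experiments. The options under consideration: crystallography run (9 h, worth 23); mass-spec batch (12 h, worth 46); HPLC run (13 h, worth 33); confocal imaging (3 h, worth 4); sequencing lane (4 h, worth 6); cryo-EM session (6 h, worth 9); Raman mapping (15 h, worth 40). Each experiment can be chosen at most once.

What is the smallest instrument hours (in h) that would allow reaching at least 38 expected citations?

12

Minimise h subject to total expected citations ≥ 38.
mass-spec batch reaches 46 using 12 h.
Any bundle with less than 12 h falls short of 38.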